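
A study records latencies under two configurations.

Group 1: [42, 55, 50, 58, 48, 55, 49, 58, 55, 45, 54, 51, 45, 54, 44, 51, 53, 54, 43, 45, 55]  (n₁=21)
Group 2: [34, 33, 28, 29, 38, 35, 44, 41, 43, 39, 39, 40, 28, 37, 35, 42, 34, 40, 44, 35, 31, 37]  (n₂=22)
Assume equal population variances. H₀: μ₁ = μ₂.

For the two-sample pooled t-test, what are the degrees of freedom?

df = n₁ + n₂ − 2 = 21 + 22 − 2 = 41

degrees of freedom = 41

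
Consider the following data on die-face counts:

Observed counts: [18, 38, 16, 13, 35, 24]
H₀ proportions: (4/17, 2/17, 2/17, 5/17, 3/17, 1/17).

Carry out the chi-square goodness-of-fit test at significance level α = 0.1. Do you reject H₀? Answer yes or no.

reject H₀: yes

n = 144; E_i = n·p_i = [33.88, 16.94, 16.94, 42.35, 25.41, 8.47]
χ² = (18−33.88)²/33.88 + (38−16.94)²/16.94 + (16−16.94)²/16.94 + (13−42.35)²/42.35 + (35−25.41)²/25.41 + (24−8.47)²/8.47 = 86.1060
df = 5
p-value (upper-tail) = 0.00000
At α=0.1: p < α → reject H₀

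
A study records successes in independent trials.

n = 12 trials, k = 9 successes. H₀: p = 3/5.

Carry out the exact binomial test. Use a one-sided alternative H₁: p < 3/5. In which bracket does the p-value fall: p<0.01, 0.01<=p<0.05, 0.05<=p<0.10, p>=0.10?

Exact binomial: n=12, k=9, p₀=3/5=0.6000
P(X≤9) from Σ C(n,i)·p₀^i·(1−p₀)^(n−i)
p-value (one-sided, H₁ less) = 0.91656
→ bracket: p>=0.10

p-value bracket: p>=0.10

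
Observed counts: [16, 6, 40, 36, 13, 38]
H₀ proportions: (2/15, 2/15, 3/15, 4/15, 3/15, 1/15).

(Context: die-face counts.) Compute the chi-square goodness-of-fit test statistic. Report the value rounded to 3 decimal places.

n = 149; E_i = n·p_i = [19.87, 19.87, 29.80, 39.73, 29.80, 9.93]
χ² = (16−19.87)²/19.87 + (6−19.87)²/19.87 + (40−29.80)²/29.80 + (36−39.73)²/39.73 + (13−29.80)²/29.80 + (38−9.93)²/9.93 = 103.0470
df = 5

test statistic = 103.047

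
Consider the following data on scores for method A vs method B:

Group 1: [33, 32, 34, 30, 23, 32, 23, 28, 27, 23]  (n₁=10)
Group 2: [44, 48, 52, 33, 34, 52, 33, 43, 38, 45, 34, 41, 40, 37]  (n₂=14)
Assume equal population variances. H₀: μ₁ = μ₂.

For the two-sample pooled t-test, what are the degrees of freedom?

df = n₁ + n₂ − 2 = 10 + 14 − 2 = 22

degrees of freedom = 22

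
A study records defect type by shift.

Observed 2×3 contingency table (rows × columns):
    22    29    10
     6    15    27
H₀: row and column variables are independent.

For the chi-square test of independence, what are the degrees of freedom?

degrees of freedom = 2

df = (r−1)(c−1) = (2−1)·(3−1) = 2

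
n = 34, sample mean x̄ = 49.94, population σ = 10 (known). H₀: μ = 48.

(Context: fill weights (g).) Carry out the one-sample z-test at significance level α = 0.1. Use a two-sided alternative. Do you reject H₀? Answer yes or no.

SE = σ/√n = 10/√34 = 1.7150
z = (x̄−μ₀)/SE = (49.94−48)/1.7150 = 1.1312
p-value (two-sided) = 0.25797
At α=0.1: p ≥ α → fail to reject H₀

reject H₀: no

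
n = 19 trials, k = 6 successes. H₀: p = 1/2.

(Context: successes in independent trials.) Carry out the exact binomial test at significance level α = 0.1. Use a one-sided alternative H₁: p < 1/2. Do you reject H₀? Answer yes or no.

Exact binomial: n=19, k=6, p₀=1/2=0.5000
P(X≤6) from Σ C(n,i)·p₀^i·(1−p₀)^(n−i)
p-value (one-sided, H₁ less) = 0.08353
At α=0.1: p < α → reject H₀

reject H₀: yes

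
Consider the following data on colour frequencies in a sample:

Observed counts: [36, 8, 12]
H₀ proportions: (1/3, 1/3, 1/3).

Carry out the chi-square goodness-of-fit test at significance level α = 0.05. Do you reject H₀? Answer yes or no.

reject H₀: yes

n = 56; E_i = n·p_i = [18.67, 18.67, 18.67]
χ² = (36−18.67)²/18.67 + (8−18.67)²/18.67 + (12−18.67)²/18.67 = 24.5714
df = 2
p-value (upper-tail) = 0.00000
At α=0.05: p < α → reject H₀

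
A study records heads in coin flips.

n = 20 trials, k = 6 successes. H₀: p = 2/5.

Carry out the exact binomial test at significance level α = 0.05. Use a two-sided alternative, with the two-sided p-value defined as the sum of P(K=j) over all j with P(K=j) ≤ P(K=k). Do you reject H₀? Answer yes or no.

reject H₀: no

Exact binomial: n=20, k=6, p₀=2/5=0.4000
P(X=j) = C(n,j)·p₀^j·(1−p₀)^(n−j); p = Σ P(X=j) over j with P(X=j) ≤ P(X=6)
p-value (two-sided) = 0.49467
At α=0.05: p ≥ α → fail to reject H₀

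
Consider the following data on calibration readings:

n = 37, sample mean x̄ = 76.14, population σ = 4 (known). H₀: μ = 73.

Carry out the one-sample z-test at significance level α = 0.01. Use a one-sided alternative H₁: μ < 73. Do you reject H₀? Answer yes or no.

reject H₀: no

SE = σ/√n = 4/√37 = 0.6576
z = (x̄−μ₀)/SE = (76.14−73)/0.6576 = 4.7750
p-value (one-sided, H₁ less) = 1.00000
At α=0.01: p ≥ α → fail to reject H₀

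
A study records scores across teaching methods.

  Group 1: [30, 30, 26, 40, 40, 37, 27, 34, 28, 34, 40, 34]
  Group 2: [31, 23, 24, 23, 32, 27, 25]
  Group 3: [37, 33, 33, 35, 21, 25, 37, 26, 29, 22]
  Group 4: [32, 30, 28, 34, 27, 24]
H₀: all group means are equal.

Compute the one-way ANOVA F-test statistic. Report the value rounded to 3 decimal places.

Group means [33.33, 26.43, 29.80, 29.17], grand mean 30.229
SSB = Σnᵢ(x̄ᵢ−x̄)² = 225.357; SSW = ΣΣ(x−x̄ᵢ)² = 768.814
MSB = 225.357/3 = 75.1190; MSW = 768.814/31 = 24.8005
F = MSB/MSW = 3.0289
df = (3, 31)

test statistic = 3.029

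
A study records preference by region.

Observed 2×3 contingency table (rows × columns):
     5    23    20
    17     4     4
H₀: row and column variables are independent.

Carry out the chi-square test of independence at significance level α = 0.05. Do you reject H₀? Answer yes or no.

reject H₀: yes

Row totals [48, 25], col totals [22, 27, 24], n=73
χ² = (5−14.47)²/14.47 + (23−17.75)²/17.75 + (20−15.78)²/15.78 + (17−7.53)²/7.53 + (4−9.25)²/9.25 + (4−8.22)²/8.22 = 25.9077
df = 2
p-value (upper-tail) = 0.00000
At α=0.05: p < α → reject H₀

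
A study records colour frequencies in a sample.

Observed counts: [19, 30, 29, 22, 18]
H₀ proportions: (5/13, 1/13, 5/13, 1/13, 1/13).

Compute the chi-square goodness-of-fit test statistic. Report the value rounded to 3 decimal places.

n = 118; E_i = n·p_i = [45.38, 9.08, 45.38, 9.08, 9.08]
χ² = (19−45.38)²/45.38 + (30−9.08)²/9.08 + (29−45.38)²/45.38 + (22−9.08)²/9.08 + (18−9.08)²/9.08 = 96.6542
df = 4

test statistic = 96.654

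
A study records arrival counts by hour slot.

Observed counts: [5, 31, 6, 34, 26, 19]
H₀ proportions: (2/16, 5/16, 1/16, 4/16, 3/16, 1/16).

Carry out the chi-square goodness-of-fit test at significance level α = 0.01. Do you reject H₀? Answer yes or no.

reject H₀: yes

n = 121; E_i = n·p_i = [15.12, 37.81, 7.56, 30.25, 22.69, 7.56]
χ² = (5−15.12)²/15.12 + (31−37.81)²/37.81 + (6−7.56)²/7.56 + (34−30.25)²/30.25 + (26−22.69)²/22.69 + (19−7.56)²/7.56 = 26.5747
df = 5
p-value (upper-tail) = 0.00007
At α=0.01: p < α → reject H₀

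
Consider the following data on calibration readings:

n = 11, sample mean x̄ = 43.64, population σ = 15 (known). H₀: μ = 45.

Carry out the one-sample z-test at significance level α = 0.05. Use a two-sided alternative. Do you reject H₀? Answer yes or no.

SE = σ/√n = 15/√11 = 4.5227
z = (x̄−μ₀)/SE = (43.64−45)/4.5227 = -0.3007
p-value (two-sided) = 0.76364
At α=0.05: p ≥ α → fail to reject H₀

reject H₀: no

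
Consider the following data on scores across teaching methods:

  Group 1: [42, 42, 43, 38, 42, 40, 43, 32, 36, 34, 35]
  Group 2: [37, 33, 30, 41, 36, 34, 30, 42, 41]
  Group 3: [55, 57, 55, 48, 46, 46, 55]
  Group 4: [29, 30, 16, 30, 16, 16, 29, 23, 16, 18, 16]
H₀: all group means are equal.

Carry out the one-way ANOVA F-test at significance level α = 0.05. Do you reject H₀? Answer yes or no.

Group means [38.82, 36.00, 51.71, 21.73], grand mean 35.579
SSB = Σnᵢ(x̄ᵢ−x̄)² = 4050.016; SSW = ΣΣ(x−x̄ᵢ)² = 893.247
MSB = 4050.016/3 = 1350.0055; MSW = 893.247/34 = 26.2720
F = MSB/MSW = 51.3858
df = (3, 34)
p-value (upper-tail) = 0.00000
At α=0.05: p < α → reject H₀

reject H₀: yes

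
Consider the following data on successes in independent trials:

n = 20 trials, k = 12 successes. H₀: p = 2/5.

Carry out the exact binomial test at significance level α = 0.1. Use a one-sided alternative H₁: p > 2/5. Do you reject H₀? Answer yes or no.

Exact binomial: n=20, k=12, p₀=2/5=0.4000
P(X≥12) from Σ C(n,i)·p₀^i·(1−p₀)^(n−i)
p-value (one-sided, H₁ greater) = 0.05653
At α=0.1: p < α → reject H₀

reject H₀: yes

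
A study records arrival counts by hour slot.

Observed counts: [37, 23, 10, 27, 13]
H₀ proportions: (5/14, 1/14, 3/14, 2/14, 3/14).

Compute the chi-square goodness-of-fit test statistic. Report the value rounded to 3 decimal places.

n = 110; E_i = n·p_i = [39.29, 7.86, 23.57, 15.71, 23.57]
χ² = (37−39.29)²/39.29 + (23−7.86)²/7.86 + (10−23.57)²/23.57 + (27−15.71)²/15.71 + (13−23.57)²/23.57 = 49.9776
df = 4

test statistic = 49.978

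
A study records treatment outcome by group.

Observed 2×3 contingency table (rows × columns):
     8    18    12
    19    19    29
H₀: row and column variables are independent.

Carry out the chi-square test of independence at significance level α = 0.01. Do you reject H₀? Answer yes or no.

Row totals [38, 67], col totals [27, 37, 41], n=105
χ² = (8−9.77)²/9.77 + (18−13.39)²/13.39 + (12−14.84)²/14.84 + (19−17.23)²/17.23 + (19−23.61)²/23.61 + (29−26.16)²/26.16 = 3.8407
df = 2
p-value (upper-tail) = 0.14655
At α=0.01: p ≥ α → fail to reject H₀

reject H₀: no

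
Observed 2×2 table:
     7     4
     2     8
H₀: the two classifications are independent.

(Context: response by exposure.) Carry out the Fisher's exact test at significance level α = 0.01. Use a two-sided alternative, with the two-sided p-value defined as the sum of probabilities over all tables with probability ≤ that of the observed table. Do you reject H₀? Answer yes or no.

Margins: r₁=11, r₂=10, c₁=9, c₂=12, n=21
p_obs = C(11,7)·C(10,2)/C(21,9); sum pmf over tables with pmf ≤ p_obs
p-value (two-sided) = 0.08050
At α=0.01: p ≥ α → fail to reject H₀

reject H₀: no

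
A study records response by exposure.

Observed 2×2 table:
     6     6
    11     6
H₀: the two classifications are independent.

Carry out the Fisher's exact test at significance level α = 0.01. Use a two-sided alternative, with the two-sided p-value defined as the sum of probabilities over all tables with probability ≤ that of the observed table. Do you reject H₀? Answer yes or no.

Margins: r₁=12, r₂=17, c₁=17, c₂=12, n=29
p_obs = C(12,6)·C(17,11)/C(29,17); sum pmf over tables with pmf ≤ p_obs
p-value (two-sided) = 0.47132
At α=0.01: p ≥ α → fail to reject H₀

reject H₀: no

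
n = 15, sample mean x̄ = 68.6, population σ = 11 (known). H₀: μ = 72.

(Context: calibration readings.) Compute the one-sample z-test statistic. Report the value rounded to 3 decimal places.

SE = σ/√n = 11/√15 = 2.8402
z = (x̄−μ₀)/SE = (68.6−72)/2.8402 = -1.1971

test statistic = -1.197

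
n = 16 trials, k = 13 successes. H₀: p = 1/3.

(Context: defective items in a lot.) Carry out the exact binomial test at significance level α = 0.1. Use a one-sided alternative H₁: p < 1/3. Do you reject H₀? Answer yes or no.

Exact binomial: n=16, k=13, p₀=1/3=0.3333
P(X≤13) from Σ C(n,i)·p₀^i·(1−p₀)^(n−i)
p-value (one-sided, H₁ less) = 0.99999
At α=0.1: p ≥ α → fail to reject H₀

reject H₀: no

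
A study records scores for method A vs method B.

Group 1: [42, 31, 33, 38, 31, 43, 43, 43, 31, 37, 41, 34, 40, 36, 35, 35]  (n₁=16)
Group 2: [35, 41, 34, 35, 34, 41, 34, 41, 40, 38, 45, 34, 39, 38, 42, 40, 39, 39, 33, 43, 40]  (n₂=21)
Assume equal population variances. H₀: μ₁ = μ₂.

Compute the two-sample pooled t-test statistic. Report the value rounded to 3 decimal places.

test statistic = -0.977

x̄₁=37.062, s₁=4.479, n₁=16
x̄₂=38.333, s₂=3.440, n₂=21
s_p² = [15·4.479² + 20·3.440²]/35 = 15.3601
SE = √(s_p²·(1/16+1/21)) = 1.3006
t = (37.062−38.333)/1.3006 = -0.9771
df = 35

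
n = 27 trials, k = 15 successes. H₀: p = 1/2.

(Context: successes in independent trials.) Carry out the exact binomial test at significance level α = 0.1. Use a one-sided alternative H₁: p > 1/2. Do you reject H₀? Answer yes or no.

Exact binomial: n=27, k=15, p₀=1/2=0.5000
P(X≥15) from Σ C(n,i)·p₀^i·(1−p₀)^(n−i)
p-value (one-sided, H₁ greater) = 0.35055
At α=0.1: p ≥ α → fail to reject H₀

reject H₀: no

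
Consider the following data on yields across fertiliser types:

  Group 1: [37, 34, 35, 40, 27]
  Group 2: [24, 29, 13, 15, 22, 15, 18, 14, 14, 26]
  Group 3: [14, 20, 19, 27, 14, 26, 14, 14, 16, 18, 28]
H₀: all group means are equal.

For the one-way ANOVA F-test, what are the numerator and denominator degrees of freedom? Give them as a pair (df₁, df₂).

degrees of freedom = [2, 23]

k = 3 groups, N = 26 total
df = (k−1, N−k) = (3−1, 26−3) = (2, 23)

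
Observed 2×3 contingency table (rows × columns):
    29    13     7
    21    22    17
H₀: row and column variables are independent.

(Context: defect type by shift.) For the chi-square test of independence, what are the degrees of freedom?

degrees of freedom = 2

df = (r−1)(c−1) = (2−1)·(3−1) = 2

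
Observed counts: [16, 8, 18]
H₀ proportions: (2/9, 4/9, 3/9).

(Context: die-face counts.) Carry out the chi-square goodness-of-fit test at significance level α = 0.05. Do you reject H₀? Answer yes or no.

reject H₀: yes

n = 42; E_i = n·p_i = [9.33, 18.67, 14.00]
χ² = (16−9.33)²/9.33 + (8−18.67)²/18.67 + (18−14.00)²/14.00 = 12.0000
df = 2
p-value (upper-tail) = 0.00248
At α=0.05: p < α → reject H₀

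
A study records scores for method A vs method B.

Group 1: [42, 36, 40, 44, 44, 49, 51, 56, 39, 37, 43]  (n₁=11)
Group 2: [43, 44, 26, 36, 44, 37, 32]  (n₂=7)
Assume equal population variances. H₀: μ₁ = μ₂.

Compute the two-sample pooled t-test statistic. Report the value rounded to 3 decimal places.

x̄₁=43.727, s₁=6.133, n₁=11
x̄₂=37.429, s₂=6.828, n₂=7
s_p² = [10·6.133² + 6·6.828²]/16 = 40.9935
SE = √(s_p²·(1/11+1/7)) = 3.0956
t = (43.727−37.429)/3.0956 = 2.0347
df = 16

test statistic = 2.035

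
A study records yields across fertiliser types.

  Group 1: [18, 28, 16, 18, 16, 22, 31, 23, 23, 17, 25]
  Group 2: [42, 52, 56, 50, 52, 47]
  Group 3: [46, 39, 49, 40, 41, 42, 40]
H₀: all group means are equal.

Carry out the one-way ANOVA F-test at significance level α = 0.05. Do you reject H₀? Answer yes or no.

Group means [21.55, 49.83, 42.43], grand mean 34.708
SSB = Σnᵢ(x̄ᵢ−x̄)² = 3695.683; SSW = ΣΣ(x−x̄ᵢ)² = 453.275
MSB = 3695.683/2 = 1847.8417; MSW = 453.275/21 = 21.5845
F = MSB/MSW = 85.6096
df = (2, 21)
p-value (upper-tail) = 0.00000
At α=0.05: p < α → reject H₀

reject H₀: yes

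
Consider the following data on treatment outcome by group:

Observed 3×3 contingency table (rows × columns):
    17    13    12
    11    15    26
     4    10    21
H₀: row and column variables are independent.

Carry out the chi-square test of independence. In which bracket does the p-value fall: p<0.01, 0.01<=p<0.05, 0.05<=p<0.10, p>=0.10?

Row totals [42, 52, 35], col totals [32, 38, 59], n=129
χ² = (17−10.42)²/10.42 + (13−12.37)²/12.37 + (12−19.21)²/19.21 + (11−12.90)²/12.90 + (15−15.32)²/15.32 + (26−23.78)²/23.78 + (4−8.68)²/8.68 + (10−10.31)²/10.31 + (21−16.01)²/16.01 = 11.4791
df = 4
p-value (upper-tail) = 0.02168
→ bracket: 0.01<=p<0.05

p-value bracket: 0.01<=p<0.05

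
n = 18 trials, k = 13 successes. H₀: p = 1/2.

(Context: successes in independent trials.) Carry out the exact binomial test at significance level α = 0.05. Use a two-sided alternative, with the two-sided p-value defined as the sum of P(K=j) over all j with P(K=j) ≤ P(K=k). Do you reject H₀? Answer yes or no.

reject H₀: no

Exact binomial: n=18, k=13, p₀=1/2=0.5000
P(X=j) = C(n,j)·p₀^j·(1−p₀)^(n−j); p = Σ P(X=j) over j with P(X=j) ≤ P(X=13)
p-value (two-sided) = 0.09625
At α=0.05: p ≥ α → fail to reject H₀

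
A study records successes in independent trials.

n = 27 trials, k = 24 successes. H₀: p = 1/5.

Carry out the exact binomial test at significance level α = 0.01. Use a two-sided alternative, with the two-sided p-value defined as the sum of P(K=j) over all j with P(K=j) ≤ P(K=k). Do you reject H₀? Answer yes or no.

reject H₀: yes

Exact binomial: n=27, k=24, p₀=1/5=0.2000
P(X=j) = C(n,j)·p₀^j·(1−p₀)^(n−j); p = Σ P(X=j) over j with P(X=j) ≤ P(X=24)
p-value (two-sided) = 0.00000
At α=0.01: p < α → reject H₀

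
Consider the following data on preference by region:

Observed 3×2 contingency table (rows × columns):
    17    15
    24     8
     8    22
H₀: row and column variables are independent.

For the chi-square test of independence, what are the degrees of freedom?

degrees of freedom = 2

df = (r−1)(c−1) = (3−1)·(2−1) = 2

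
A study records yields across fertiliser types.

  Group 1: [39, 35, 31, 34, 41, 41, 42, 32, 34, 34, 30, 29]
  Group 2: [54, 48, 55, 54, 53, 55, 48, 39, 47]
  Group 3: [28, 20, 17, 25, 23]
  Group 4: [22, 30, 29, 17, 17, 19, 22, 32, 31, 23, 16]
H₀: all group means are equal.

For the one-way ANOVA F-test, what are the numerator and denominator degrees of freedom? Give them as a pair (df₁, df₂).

k = 4 groups, N = 37 total
df = (k−1, N−k) = (4−1, 37−4) = (3, 33)

degrees of freedom = [3, 33]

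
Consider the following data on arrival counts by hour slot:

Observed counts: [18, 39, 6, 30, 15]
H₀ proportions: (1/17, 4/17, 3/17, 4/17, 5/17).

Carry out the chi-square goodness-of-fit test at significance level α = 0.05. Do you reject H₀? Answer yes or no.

reject H₀: yes

n = 108; E_i = n·p_i = [6.35, 25.41, 19.06, 25.41, 31.76]
χ² = (18−6.35)²/6.35 + (39−25.41)²/25.41 + (6−19.06)²/19.06 + (30−25.41)²/25.41 + (15−31.76)²/31.76 = 47.2431
df = 4
p-value (upper-tail) = 0.00000
At α=0.05: p < α → reject H₀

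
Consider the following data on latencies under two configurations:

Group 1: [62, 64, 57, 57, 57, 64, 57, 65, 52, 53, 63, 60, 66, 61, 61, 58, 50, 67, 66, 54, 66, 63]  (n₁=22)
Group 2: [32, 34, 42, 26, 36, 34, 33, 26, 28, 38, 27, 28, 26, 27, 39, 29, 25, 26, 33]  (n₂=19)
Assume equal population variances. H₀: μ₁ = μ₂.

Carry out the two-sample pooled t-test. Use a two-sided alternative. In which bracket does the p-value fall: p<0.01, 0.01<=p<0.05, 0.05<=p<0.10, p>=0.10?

p-value bracket: p<0.01

x̄₁=60.136, s₁=5.008, n₁=22
x̄₂=31.000, s₂=5.142, n₂=19
s_p² = [21·5.008² + 18·5.142²]/39 = 25.7075
SE = √(s_p²·(1/22+1/19)) = 1.5879
t = (60.136−31.000)/1.5879 = 18.3486
df = 39
p-value (two-sided) = 0.00000
→ bracket: p<0.01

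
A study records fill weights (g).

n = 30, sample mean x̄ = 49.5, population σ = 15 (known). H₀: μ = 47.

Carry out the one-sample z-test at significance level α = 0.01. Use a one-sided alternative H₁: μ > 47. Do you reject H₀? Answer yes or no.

SE = σ/√n = 15/√30 = 2.7386
z = (x̄−μ₀)/SE = (49.5−47)/2.7386 = 0.9129
p-value (one-sided, H₁ greater) = 0.18066
At α=0.01: p ≥ α → fail to reject H₀

reject H₀: no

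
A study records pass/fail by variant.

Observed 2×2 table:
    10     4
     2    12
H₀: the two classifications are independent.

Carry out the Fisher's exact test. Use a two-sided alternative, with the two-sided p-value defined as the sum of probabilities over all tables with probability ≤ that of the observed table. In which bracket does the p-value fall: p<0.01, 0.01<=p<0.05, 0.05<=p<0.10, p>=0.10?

p-value bracket: p<0.01

Margins: r₁=14, r₂=14, c₁=12, c₂=16, n=28
p_obs = C(14,10)·C(14,2)/C(28,12); sum pmf over tables with pmf ≤ p_obs
p-value (two-sided) = 0.00633
→ bracket: p<0.01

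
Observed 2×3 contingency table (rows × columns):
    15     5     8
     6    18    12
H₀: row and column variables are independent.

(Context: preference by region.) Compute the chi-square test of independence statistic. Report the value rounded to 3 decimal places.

test statistic = 11.180

Row totals [28, 36], col totals [21, 23, 20], n=64
χ² = (15−9.19)²/9.19 + (5−10.06)²/10.06 + (8−8.75)²/8.75 + (6−11.81)²/11.81 + (18−12.94)²/12.94 + (12−11.25)²/11.25 = 11.1797
df = 2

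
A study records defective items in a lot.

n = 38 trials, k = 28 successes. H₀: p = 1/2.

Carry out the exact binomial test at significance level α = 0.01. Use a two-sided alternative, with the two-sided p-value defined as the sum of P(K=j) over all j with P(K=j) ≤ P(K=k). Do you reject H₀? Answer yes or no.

Exact binomial: n=38, k=28, p₀=1/2=0.5000
P(X=j) = C(n,j)·p₀^j·(1−p₀)^(n−j); p = Σ P(X=j) over j with P(X=j) ≤ P(X=28)
p-value (two-sided) = 0.00510
At α=0.01: p < α → reject H₀

reject H₀: yes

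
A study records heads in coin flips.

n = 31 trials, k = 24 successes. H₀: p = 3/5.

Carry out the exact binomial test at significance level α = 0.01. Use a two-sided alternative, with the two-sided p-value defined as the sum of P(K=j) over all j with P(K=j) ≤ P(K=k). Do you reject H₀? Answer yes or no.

Exact binomial: n=31, k=24, p₀=3/5=0.6000
P(X=j) = C(n,j)·p₀^j·(1−p₀)^(n−j); p = Σ P(X=j) over j with P(X=j) ≤ P(X=24)
p-value (two-sided) = 0.06498
At α=0.01: p ≥ α → fail to reject H₀

reject H₀: no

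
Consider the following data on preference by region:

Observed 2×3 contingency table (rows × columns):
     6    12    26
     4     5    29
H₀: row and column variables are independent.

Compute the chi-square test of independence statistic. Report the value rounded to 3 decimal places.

test statistic = 3.023

Row totals [44, 38], col totals [10, 17, 55], n=82
χ² = (6−5.37)²/5.37 + (12−9.12)²/9.12 + (26−29.51)²/29.51 + (4−4.63)²/4.63 + (5−7.88)²/7.88 + (29−25.49)²/25.49 = 3.0232
df = 2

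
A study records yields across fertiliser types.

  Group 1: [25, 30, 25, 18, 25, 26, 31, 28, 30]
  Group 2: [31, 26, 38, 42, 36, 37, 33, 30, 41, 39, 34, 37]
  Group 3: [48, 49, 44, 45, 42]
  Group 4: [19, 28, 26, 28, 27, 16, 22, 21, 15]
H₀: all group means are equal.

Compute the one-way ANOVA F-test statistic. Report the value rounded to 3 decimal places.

Group means [26.44, 35.33, 45.60, 22.44], grand mean 31.200
SSB = Σnᵢ(x̄ᵢ−x̄)² = 2135.289; SSW = ΣΣ(x−x̄ᵢ)² = 610.311
MSB = 2135.289/3 = 711.7630; MSW = 610.311/31 = 19.6875
F = MSB/MSW = 36.1531
df = (3, 31)

test statistic = 36.153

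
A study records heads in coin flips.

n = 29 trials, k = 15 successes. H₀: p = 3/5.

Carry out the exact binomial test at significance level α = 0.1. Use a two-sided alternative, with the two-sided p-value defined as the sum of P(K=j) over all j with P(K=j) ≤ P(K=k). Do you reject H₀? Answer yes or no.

reject H₀: no

Exact binomial: n=29, k=15, p₀=3/5=0.6000
P(X=j) = C(n,j)·p₀^j·(1−p₀)^(n−j); p = Σ P(X=j) over j with P(X=j) ≤ P(X=15)
p-value (two-sided) = 0.44878
At α=0.1: p ≥ α → fail to reject H₀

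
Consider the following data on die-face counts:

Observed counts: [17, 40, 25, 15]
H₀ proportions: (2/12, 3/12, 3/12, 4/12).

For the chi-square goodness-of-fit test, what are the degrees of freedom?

df = k − 1 = 4 − 1 = 3

degrees of freedom = 3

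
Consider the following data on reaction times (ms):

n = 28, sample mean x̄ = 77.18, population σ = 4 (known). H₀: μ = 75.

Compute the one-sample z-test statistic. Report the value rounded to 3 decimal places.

test statistic = 2.884

SE = σ/√n = 4/√28 = 0.7559
z = (x̄−μ₀)/SE = (77.18−75)/0.7559 = 2.8839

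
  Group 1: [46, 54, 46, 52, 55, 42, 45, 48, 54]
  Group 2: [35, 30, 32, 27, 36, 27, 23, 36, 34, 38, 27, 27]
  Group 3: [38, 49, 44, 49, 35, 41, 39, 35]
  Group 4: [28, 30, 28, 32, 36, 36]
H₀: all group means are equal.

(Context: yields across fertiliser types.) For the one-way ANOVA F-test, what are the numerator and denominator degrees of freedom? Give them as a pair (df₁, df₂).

degrees of freedom = [3, 31]

k = 4 groups, N = 35 total
df = (k−1, N−k) = (4−1, 35−4) = (3, 31)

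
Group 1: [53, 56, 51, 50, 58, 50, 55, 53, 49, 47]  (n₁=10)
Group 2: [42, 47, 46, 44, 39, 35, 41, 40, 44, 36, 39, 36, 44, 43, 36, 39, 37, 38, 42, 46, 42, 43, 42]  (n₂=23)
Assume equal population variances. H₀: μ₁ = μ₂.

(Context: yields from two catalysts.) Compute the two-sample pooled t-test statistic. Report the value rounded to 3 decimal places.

test statistic = 8.517

x̄₁=52.200, s₁=3.425, n₁=10
x̄₂=40.913, s₂=3.528, n₂=23
s_p² = [9·3.425² + 22·3.528²]/31 = 12.2396
SE = √(s_p²·(1/10+1/23)) = 1.3252
t = (52.200−40.913)/1.3252 = 8.5173
df = 31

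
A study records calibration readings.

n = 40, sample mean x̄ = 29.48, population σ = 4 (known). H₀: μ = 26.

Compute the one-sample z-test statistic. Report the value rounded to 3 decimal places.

SE = σ/√n = 4/√40 = 0.6325
z = (x̄−μ₀)/SE = (29.48−26)/0.6325 = 5.5024

test statistic = 5.502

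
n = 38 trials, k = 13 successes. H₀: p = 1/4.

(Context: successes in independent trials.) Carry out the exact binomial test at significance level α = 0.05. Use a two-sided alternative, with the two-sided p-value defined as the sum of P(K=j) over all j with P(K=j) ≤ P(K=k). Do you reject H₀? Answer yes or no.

reject H₀: no

Exact binomial: n=38, k=13, p₀=1/4=0.2500
P(X=j) = C(n,j)·p₀^j·(1−p₀)^(n−j); p = Σ P(X=j) over j with P(X=j) ≤ P(X=13)
p-value (two-sided) = 0.19214
At α=0.05: p ≥ α → fail to reject H₀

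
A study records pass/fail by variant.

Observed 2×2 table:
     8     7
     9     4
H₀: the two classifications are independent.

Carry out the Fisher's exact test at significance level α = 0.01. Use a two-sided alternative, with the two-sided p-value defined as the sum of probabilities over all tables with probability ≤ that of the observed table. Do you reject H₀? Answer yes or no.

reject H₀: no

Margins: r₁=15, r₂=13, c₁=17, c₂=11, n=28
p_obs = C(15,8)·C(13,9)/C(28,17); sum pmf over tables with pmf ≤ p_obs
p-value (two-sided) = 0.46007
At α=0.01: p ≥ α → fail to reject H₀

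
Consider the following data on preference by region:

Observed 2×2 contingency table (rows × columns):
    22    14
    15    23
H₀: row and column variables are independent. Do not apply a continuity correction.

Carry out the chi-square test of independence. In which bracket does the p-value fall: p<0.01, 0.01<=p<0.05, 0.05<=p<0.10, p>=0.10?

Row totals [36, 38], col totals [37, 37], n=74
χ² = (22−18.00)²/18.00 + (14−18.00)²/18.00 + (15−19.00)²/19.00 + (23−19.00)²/19.00 = 3.4620
df = 1
p-value (upper-tail) = 0.06279
→ bracket: 0.05<=p<0.10

p-value bracket: 0.05<=p<0.10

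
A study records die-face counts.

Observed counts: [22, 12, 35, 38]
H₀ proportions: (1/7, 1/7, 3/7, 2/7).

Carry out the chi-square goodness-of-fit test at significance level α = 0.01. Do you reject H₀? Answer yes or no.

reject H₀: no

n = 107; E_i = n·p_i = [15.29, 15.29, 45.86, 30.57]
χ² = (22−15.29)²/15.29 + (12−15.29)²/15.29 + (35−45.86)²/45.86 + (38−30.57)²/30.57 = 8.0312
df = 3
p-value (upper-tail) = 0.04537
At α=0.01: p ≥ α → fail to reject H₀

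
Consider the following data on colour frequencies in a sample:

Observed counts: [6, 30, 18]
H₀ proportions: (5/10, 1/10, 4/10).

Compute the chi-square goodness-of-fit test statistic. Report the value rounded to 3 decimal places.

test statistic = 129.000

n = 54; E_i = n·p_i = [27.00, 5.40, 21.60]
χ² = (6−27.00)²/27.00 + (30−5.40)²/5.40 + (18−21.60)²/21.60 = 129.0000
df = 2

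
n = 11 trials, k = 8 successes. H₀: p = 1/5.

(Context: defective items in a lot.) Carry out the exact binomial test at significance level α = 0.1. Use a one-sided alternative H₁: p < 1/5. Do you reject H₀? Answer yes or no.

Exact binomial: n=11, k=8, p₀=1/5=0.2000
P(X≤8) from Σ C(n,i)·p₀^i·(1−p₀)^(n−i)
p-value (one-sided, H₁ less) = 0.99998
At α=0.1: p ≥ α → fail to reject H₀

reject H₀: no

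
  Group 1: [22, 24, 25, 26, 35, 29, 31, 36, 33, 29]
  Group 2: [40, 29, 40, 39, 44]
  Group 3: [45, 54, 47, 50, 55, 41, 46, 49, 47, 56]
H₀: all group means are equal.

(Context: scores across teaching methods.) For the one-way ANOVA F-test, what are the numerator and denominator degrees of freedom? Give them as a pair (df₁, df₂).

degrees of freedom = [2, 22]

k = 3 groups, N = 25 total
df = (k−1, N−k) = (3−1, 25−3) = (2, 22)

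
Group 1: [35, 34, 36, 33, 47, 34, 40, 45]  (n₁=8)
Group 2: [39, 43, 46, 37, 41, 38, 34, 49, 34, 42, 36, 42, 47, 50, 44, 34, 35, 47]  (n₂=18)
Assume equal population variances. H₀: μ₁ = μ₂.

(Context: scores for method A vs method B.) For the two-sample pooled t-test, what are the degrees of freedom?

df = n₁ + n₂ − 2 = 8 + 18 − 2 = 24

degrees of freedom = 24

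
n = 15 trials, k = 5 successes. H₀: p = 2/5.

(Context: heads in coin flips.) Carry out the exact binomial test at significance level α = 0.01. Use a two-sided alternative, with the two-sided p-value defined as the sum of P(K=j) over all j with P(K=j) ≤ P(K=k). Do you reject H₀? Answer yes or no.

Exact binomial: n=15, k=5, p₀=2/5=0.4000
P(X=j) = C(n,j)·p₀^j·(1−p₀)^(n−j); p = Σ P(X=j) over j with P(X=j) ≤ P(X=5)
p-value (two-sided) = 0.79340
At α=0.01: p ≥ α → fail to reject H₀

reject H₀: no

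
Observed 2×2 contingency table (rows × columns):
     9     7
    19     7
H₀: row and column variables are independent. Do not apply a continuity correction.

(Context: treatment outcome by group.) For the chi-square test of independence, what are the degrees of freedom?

df = (r−1)(c−1) = (2−1)·(2−1) = 1

degrees of freedom = 1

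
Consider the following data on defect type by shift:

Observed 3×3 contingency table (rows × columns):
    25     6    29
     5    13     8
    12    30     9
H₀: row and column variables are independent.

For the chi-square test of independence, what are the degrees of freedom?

df = (r−1)(c−1) = (3−1)·(3−1) = 4

degrees of freedom = 4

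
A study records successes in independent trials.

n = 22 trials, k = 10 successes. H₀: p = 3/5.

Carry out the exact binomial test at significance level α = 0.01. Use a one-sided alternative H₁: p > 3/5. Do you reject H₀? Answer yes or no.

Exact binomial: n=22, k=10, p₀=3/5=0.6000
P(X≥10) from Σ C(n,i)·p₀^i·(1−p₀)^(n−i)
p-value (one-sided, H₁ greater) = 0.94489
At α=0.01: p ≥ α → fail to reject H₀

reject H₀: no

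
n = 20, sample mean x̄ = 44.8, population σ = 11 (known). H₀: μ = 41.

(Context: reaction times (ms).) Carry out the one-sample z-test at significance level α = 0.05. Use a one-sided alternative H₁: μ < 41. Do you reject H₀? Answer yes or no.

reject H₀: no

SE = σ/√n = 11/√20 = 2.4597
z = (x̄−μ₀)/SE = (44.8−41)/2.4597 = 1.5449
p-value (one-sided, H₁ less) = 0.93882
At α=0.05: p ≥ α → fail to reject H₀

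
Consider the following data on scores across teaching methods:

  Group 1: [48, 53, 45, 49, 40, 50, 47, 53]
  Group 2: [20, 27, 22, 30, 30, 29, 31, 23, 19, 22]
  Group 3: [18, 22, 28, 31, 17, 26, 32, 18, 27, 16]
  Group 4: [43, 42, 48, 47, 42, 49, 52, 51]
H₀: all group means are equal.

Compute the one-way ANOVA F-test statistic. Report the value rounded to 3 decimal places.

Group means [48.12, 25.30, 23.50, 46.75], grand mean 34.639
SSB = Σnᵢ(x̄ᵢ−x̄)² = 4741.331; SSW = ΣΣ(x−x̄ᵢ)² = 756.975
MSB = 4741.331/3 = 1580.4435; MSW = 756.975/32 = 23.6555
F = MSB/MSW = 66.8109
df = (3, 32)

test statistic = 66.811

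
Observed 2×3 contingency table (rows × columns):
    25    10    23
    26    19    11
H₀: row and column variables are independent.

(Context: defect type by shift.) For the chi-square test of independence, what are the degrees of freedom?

degrees of freedom = 2

df = (r−1)(c−1) = (2−1)·(3−1) = 2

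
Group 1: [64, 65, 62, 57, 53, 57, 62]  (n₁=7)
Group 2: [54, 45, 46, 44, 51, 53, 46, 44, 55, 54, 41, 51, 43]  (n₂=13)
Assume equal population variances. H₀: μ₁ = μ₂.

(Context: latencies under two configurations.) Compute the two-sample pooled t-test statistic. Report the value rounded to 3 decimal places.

x̄₁=60.000, s₁=4.397, n₁=7
x̄₂=48.231, s₂=4.885, n₂=13
s_p² = [6·4.397² + 12·4.885²]/18 = 22.3504
SE = √(s_p²·(1/7+1/13)) = 2.2163
t = (60.000−48.231)/2.2163 = 5.3102
df = 18

test statistic = 5.310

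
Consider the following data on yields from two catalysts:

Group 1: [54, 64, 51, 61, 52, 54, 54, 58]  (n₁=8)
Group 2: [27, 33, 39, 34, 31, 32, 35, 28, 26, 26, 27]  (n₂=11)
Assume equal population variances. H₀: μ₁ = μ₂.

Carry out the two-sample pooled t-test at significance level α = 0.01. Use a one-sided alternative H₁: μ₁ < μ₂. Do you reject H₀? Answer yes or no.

x̄₁=56.000, s₁=4.567, n₁=8
x̄₂=30.727, s₂=4.292, n₂=11
s_p² = [7·4.567² + 10·4.292²]/17 = 19.4225
SE = √(s_p²·(1/8+1/11)) = 2.0478
t = (56.000−30.727)/2.0478 = 12.3414
df = 17
p-value (one-sided, H₁ less) = 1.00000
At α=0.01: p ≥ α → fail to reject H₀

reject H₀: no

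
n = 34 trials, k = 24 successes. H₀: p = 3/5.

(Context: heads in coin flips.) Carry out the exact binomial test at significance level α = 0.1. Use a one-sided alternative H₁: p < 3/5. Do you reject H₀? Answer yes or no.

Exact binomial: n=34, k=24, p₀=3/5=0.6000
P(X≤24) from Σ C(n,i)·p₀^i·(1−p₀)^(n−i)
p-value (one-sided, H₁ less) = 0.92684
At α=0.1: p ≥ α → fail to reject H₀

reject H₀: no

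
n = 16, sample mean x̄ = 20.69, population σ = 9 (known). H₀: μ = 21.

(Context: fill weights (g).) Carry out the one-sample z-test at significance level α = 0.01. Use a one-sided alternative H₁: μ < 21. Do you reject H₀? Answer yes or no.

SE = σ/√n = 9/√16 = 2.2500
z = (x̄−μ₀)/SE = (20.69−21)/2.2500 = -0.1378
p-value (one-sided, H₁ less) = 0.44521
At α=0.01: p ≥ α → fail to reject H₀

reject H₀: no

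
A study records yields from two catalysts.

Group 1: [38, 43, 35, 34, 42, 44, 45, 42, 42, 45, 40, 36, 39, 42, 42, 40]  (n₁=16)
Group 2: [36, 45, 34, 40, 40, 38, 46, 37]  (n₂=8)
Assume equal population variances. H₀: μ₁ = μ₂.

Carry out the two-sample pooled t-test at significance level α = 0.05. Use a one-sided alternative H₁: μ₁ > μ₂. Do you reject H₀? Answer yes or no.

reject H₀: no

x̄₁=40.562, s₁=3.386, n₁=16
x̄₂=39.500, s₂=4.209, n₂=8
s_p² = [15·3.386² + 7·4.209²]/22 = 13.4517
SE = √(s_p²·(1/16+1/8)) = 1.5881
t = (40.562−39.500)/1.5881 = 0.6690
df = 22
p-value (one-sided, H₁ greater) = 0.25522
At α=0.05: p ≥ α → fail to reject H₀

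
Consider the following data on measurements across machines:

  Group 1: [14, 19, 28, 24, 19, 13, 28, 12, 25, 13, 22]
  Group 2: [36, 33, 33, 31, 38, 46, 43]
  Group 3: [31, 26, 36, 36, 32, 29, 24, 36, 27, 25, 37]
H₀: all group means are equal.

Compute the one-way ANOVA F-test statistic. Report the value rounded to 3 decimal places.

test statistic = 23.133

Group means [19.73, 37.14, 30.82], grand mean 28.138
SSB = Σnᵢ(x̄ᵢ−x̄)² = 1424.773; SSW = ΣΣ(x−x̄ᵢ)² = 800.675
MSB = 1424.773/2 = 712.3865; MSW = 800.675/26 = 30.7952
F = MSB/MSW = 23.1330
df = (2, 26)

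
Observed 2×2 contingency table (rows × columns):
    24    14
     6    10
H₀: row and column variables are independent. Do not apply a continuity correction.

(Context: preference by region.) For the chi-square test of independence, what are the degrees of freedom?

degrees of freedom = 1

df = (r−1)(c−1) = (2−1)·(2−1) = 1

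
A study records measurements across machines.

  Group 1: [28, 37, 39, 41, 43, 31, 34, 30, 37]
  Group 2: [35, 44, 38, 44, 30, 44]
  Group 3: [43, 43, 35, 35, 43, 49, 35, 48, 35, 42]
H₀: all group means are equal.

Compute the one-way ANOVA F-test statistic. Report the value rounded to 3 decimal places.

Group means [35.56, 39.17, 40.80], grand mean 38.520
SSB = Σnᵢ(x̄ᵢ−x̄)² = 133.584; SSW = ΣΣ(x−x̄ᵢ)² = 654.656
MSB = 133.584/2 = 66.7922; MSW = 654.656/22 = 29.7571
F = MSB/MSW = 2.2446
df = (2, 22)

test statistic = 2.245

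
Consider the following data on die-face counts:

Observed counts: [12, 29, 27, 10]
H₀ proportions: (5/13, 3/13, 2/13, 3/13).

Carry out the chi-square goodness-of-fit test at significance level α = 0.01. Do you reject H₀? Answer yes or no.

reject H₀: yes

n = 78; E_i = n·p_i = [30.00, 18.00, 12.00, 18.00]
χ² = (12−30.00)²/30.00 + (29−18.00)²/18.00 + (27−12.00)²/12.00 + (10−18.00)²/18.00 = 39.8278
df = 3
p-value (upper-tail) = 0.00000
At α=0.01: p < α → reject H₀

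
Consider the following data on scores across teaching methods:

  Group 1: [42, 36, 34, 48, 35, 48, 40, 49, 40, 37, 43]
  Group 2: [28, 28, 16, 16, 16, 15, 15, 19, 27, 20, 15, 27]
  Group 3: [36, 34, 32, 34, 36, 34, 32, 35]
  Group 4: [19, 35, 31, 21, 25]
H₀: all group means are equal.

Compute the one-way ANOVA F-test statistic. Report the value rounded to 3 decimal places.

test statistic = 34.356

Group means [41.09, 20.17, 34.12, 26.20], grand mean 30.500
SSB = Σnᵢ(x̄ᵢ−x̄)² = 2712.749; SSW = ΣΣ(x−x̄ᵢ)² = 842.251
MSB = 2712.749/3 = 904.2497; MSW = 842.251/32 = 26.3203
F = MSB/MSW = 34.3556
df = (3, 32)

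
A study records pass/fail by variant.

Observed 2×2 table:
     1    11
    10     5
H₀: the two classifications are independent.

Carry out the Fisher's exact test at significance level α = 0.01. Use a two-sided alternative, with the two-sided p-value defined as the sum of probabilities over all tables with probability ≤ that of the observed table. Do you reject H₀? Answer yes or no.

reject H₀: yes

Margins: r₁=12, r₂=15, c₁=11, c₂=16, n=27
p_obs = C(12,1)·C(15,10)/C(27,11); sum pmf over tables with pmf ≤ p_obs
p-value (two-sided) = 0.00472
At α=0.01: p < α → reject H₀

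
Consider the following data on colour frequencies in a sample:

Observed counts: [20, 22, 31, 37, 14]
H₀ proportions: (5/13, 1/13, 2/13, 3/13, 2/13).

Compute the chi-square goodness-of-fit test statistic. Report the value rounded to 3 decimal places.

n = 124; E_i = n·p_i = [47.69, 9.54, 19.08, 28.62, 19.08]
χ² = (20−47.69)²/47.69 + (22−9.54)²/9.54 + (31−19.08)²/19.08 + (37−28.62)²/28.62 + (14−19.08)²/19.08 = 43.6196
df = 4

test statistic = 43.620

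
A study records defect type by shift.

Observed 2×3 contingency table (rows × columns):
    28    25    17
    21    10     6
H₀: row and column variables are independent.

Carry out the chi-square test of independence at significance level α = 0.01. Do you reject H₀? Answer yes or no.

Row totals [70, 37], col totals [49, 35, 23], n=107
χ² = (28−32.06)²/32.06 + (25−22.90)²/22.90 + (17−15.05)²/15.05 + (21−16.94)²/16.94 + (10−12.10)²/12.10 + (6−7.95)²/7.95 = 2.7759
df = 2
p-value (upper-tail) = 0.24959
At α=0.01: p ≥ α → fail to reject H₀

reject H₀: no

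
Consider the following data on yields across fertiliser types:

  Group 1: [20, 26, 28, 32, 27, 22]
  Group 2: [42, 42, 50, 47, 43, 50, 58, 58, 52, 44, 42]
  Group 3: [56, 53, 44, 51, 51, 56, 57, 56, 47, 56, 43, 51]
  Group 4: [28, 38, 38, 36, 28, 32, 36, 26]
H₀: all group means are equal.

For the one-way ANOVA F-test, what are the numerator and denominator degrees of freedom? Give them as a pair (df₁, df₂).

k = 4 groups, N = 37 total
df = (k−1, N−k) = (4−1, 37−4) = (3, 33)

degrees of freedom = [3, 33]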